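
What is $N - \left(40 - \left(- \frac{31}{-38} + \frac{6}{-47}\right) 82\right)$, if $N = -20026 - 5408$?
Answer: $- \frac{22697893}{893} \approx -25418.0$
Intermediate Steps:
$N = -25434$ ($N = -20026 - 5408 = -25434$)
$N - \left(40 - \left(- \frac{31}{-38} + \frac{6}{-47}\right) 82\right) = -25434 - \left(40 - \left(- \frac{31}{-38} + \frac{6}{-47}\right) 82\right) = -25434 - \left(40 - \left(\left(-31\right) \left(- \frac{1}{38}\right) + 6 \left(- \frac{1}{47}\right)\right) 82\right) = -25434 - \left(40 - \left(\frac{31}{38} - \frac{6}{47}\right) 82\right) = -25434 + \left(-40 + \frac{1229}{1786} \cdot 82\right) = -25434 + \left(-40 + \frac{50389}{893}\right) = -25434 + \frac{14669}{893} = - \frac{22697893}{893}$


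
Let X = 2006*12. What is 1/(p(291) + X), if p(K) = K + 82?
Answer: 1/24445 ≈ 4.0908e-5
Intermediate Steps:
X = 24072
p(K) = 82 + K
1/(p(291) + X) = 1/((82 + 291) + 24072) = 1/(373 + 24072) = 1/24445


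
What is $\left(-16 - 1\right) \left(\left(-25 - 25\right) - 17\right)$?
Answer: $1139$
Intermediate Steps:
$\left(-16 - 1\right) \left(\left(-25 - 25\right) - 17\right) = - 17 \left(\left(-25 - 25\right) - 17\right) = - 17 \left(-50 - 17\right) = \left(-17\right) \left(-67\right) = 1139$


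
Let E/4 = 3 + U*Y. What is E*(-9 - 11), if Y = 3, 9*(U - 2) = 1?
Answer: -2240/3 ≈ -746.67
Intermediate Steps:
U = 19/9 (U = 2 + (1/9)*1 = 2 + 1/9 = 19/9 ≈ 2.1111)
E = 112/3 (E = 4*(3 + (19/9)*3) = 4*(3 + 19/3) = 4*(28/3) = 112/3 ≈ 37.333)
E*(-9 - 11) = 112*(-9 - 11)/3 = (112/3)*(-20) = -2240/3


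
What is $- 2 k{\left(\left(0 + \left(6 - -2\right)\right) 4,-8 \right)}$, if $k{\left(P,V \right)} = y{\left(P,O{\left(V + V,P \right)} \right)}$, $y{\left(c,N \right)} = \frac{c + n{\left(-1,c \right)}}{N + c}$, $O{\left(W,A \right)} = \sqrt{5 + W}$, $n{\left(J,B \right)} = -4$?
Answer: $- \frac{1792}{1035} + \frac{56 i \sqrt{11}}{1035} \approx -1.7314 + 0.17945 i$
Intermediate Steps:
$y{\left(c,N \right)} = \frac{-4 + c}{N + c}$ ($y{\left(c,N \right)} = \frac{c - 4}{N + c} = \frac{-4 + c}{N + c}$)
$k{\left(P,V \right)} = \frac{-4 + P}{P + \sqrt{5 + 2 V}}$ ($k{\left(P,V \right)} = \frac{-4 + P}{\sqrt{5 + \left(V + V\right)} + P} = \frac{-4 + P}{\sqrt{5 + 2 V} + P} = \frac{-4 + P}{P + \sqrt{5 + 2 V}}$)
$- 2 k{\left(\left(0 + \left(6 - -2\right)\right) 4,-8 \right)} = - 2 \frac{-4 + \left(0 + \left(6 - -2\right)\right) 4}{\left(0 + \left(6 - -2\right)\right) 4 + \sqrt{5 + 2 \left(-8\right)}} = - 2 \frac{-4 + \left(0 + \left(6 + 2\right)\right) 4}{\left(0 + \left(6 + 2\right)\right) 4 + \sqrt{5 - 16}} = - 2 \frac{-4 + \left(0 + 8\right) 4}{\left(0 + 8\right) 4 + \sqrt{-11}} = - 2 \frac{-4 + 8 \cdot 4}{8 \cdot 4 + i \sqrt{11}} = - 2 \frac{-4 + 32}{32 + i \sqrt{11}} = - 2 \frac{1}{32 + i \sqrt{11}} \cdot 28 = - 2 \frac{28}{32 + i \sqrt{11}} = - \frac{56}{32 + i \sqrt{11}}$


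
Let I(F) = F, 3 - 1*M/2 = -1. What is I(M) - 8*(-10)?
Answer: 88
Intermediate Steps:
M = 8 (M = 6 - 2*(-1) = 6 + 2 = 8)
I(M) - 8*(-10) = 8 - 8*(-10) = 8 + 80 = 88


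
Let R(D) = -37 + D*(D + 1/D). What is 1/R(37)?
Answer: 1/1333 ≈ 0.00075019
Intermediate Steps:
R(D) = -37 + D*(D + 1/D)
1/R(37) = 1/(-36 + 37²) = 1/(-36 + 1369) = 1/1333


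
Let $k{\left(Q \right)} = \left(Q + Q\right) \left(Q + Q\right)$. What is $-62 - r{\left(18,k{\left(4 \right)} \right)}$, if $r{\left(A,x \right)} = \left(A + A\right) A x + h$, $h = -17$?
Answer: $-41517$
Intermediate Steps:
$k{\left(Q \right)} = 4 Q^{2}$ ($k{\left(Q \right)} = 2 Q 2 Q = 4 Q^{2}$)
$r{\left(A,x \right)} = -17 + 2 x A^{2}$ ($r{\left(A,x \right)} = \left(A + A\right) A x - 17 = 2 A A x - 17 = 2 A^{2} x - 17 = 2 x A^{2} - 17 = -17 + 2 x A^{2}$)
$-62 - r{\left(18,k{\left(4 \right)} \right)} = -62 - \left(-17 + 2 \cdot 4 \cdot 4^{2} \cdot 18^{2}\right) = -62 - \left(-17 + 2 \cdot 4 \cdot 16 \cdot 324\right) = -62 - \left(-17 + 2 \cdot 64 \cdot 324\right) = -62 - \left(-17 + 41472\right) = -62 - 41455 = -41517$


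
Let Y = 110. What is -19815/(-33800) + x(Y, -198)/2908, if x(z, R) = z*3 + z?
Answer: 3624701/4914520 ≈ 0.73755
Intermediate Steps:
x(z, R) = 4*z (x(z, R) = 3*z + z = 4*z)
-19815/(-33800) + x(Y, -198)/2908 = -19815/(-33800) + (4*110)/2908 = -19815*(-1/33800) + 440*(1/2908) = 3963/6760 + 110/727 = 3624701/4914520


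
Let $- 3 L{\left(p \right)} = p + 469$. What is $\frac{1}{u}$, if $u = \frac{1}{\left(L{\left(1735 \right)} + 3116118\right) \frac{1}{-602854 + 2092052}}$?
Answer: $\frac{4673075}{2233797} \approx 2.092$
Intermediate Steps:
$L{\left(p \right)} = - \frac{469}{3} - \frac{p}{3}$ ($L{\left(p \right)} = - \frac{p + 469}{3} = - \frac{469 + p}{3} = - \frac{469}{3} - \frac{p}{3}$)
$u = \frac{2233797}{4673075}$ ($u = \frac{1}{\left(\left(- \frac{469}{3} - \frac{1735}{3}\right) + 3116118\right) \frac{1}{-602854 + 2092052}} = \frac{1}{\left(\left(- \frac{469}{3} - \frac{1735}{3}\right) + 3116118\right) \frac{1}{1489198}} = \frac{1}{\left(- \frac{2204}{3} + 3116118\right) \frac{1}{1489198}} = \frac{1}{\frac{9346150}{3} \cdot \frac{1}{1489198}} = \frac{1}{\frac{4673075}{2233797}} = \frac{2233797}{4673075} \approx 0.47801$)
$\frac{1}{u} = \frac{1}{\frac{2233797}{4673075}} = \frac{4673075}{2233797}$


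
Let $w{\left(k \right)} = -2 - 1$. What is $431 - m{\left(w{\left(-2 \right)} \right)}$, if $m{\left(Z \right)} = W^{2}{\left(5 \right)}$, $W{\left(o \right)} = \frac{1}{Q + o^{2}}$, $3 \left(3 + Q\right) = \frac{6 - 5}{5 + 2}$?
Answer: $\frac{92392598}{214369} \approx 431.0$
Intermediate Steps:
$Q = - \frac{62}{21}$ ($Q = -3 + \frac{\left(6 - 5\right) \frac{1}{5 + 2}}{3} = -3 + \frac{1 \cdot \frac{1}{7}}{3} = -3 + \frac{1}{3} \cdot \frac{1}{7} = -3 + \frac{1}{21} = - \frac{62}{21} \approx -2.9524$)
$w{\left(k \right)} = -3$
$W{\left(o \right)} = \frac{1}{- \frac{62}{21} + o^{2}}$
$m{\left(Z \right)} = \frac{441}{214369}$ ($m{\left(Z \right)} = \left(\frac{21}{-62 + 21 \cdot 5^{2}}\right)^{2} = \left(\frac{21}{-62 + 21 \cdot 25}\right)^{2} = \left(\frac{21}{-62 + 525}\right)^{2} = \left(\frac{21}{463}\right)^{2} = \frac{441}{214369}$)
$431 - m{\left(w{\left(-2 \right)} \right)} = 431 - \frac{441}{214369} = \frac{92392598}{214369}$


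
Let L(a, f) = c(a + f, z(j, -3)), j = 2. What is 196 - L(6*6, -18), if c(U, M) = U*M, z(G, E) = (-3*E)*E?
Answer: 682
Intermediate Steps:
z(G, E) = -3*E**2
c(U, M) = M*U
L(a, f) = -27*a - 27*f (L(a, f) = (-3*(-3)**2)*(a + f) = (-3*9)*(a + f) = -27*(a + f) = -27*a - 27*f)
196 - L(6*6, -18) = 196 - (-162*6 - 27*(-18)) = 196 - (-27*36 + 486) = 196 - (-972 + 486) = 196 - 1*(-486) = 196 + 486 = 682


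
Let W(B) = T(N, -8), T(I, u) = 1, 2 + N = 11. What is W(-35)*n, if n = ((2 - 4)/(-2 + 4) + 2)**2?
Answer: 1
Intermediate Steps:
N = 9 (N = -2 + 11 = 9)
n = 1 (n = (-2/2 + 2)**2 = (-2*1/2 + 2)**2 = (-1 + 2)**2 = 1**2 = 1)
W(B) = 1
W(-35)*n = 1*1 = 1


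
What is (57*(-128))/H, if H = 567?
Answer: -2432/189 ≈ -12.868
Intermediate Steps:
(57*(-128))/H = (57*(-128))/567 = -7296*1/567 = -2432/189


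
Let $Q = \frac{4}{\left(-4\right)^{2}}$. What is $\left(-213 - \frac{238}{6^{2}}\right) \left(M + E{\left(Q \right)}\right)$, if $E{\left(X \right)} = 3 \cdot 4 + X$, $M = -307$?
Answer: $\frac{517843}{8} \approx 64730.0$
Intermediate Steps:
$Q = \frac{1}{4}$ ($Q = \frac{4}{16} = 4 \cdot \frac{1}{16} = \frac{1}{4} \approx 0.25$)
$E{\left(X \right)} = 12 + X$
$\left(-213 - \frac{238}{6^{2}}\right) \left(M + E{\left(Q \right)}\right) = \left(-213 - \frac{238}{6^{2}}\right) \left(-307 + \left(12 + \frac{1}{4}\right)\right) = \left(-213 - \frac{238}{36}\right) \left(-307 + \frac{49}{4}\right) = \left(-213 - \frac{119}{18}\right) \left(- \frac{1179}{4}\right) = \left(- \frac{3953}{18}\right) \left(- \frac{1179}{4}\right) = \frac{517843}{8}$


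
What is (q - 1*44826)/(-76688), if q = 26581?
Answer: 18245/76688 ≈ 0.23791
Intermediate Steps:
(q - 1*44826)/(-76688) = (26581 - 1*44826)/(-76688) = (26581 - 44826)*(-1/76688) = -18245*(-1/76688) = 18245/76688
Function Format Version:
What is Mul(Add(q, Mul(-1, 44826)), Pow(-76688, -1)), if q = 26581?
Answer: Rational(18245, 76688) ≈ 0.23791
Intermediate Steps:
Mul(Add(q, Mul(-1, 44826)), Pow(-76688, -1)) = Mul(Add(26581, Mul(-1, 44826)), Pow(-76688, -1)) = Mul(Add(26581, -44826), Rational(-1, 76688)) = Mul(-18245, Rational(-1, 76688)) = Rational(18245, 76688)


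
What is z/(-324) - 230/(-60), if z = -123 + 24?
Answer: 149/36 ≈ 4.1389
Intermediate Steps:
z = -99
z/(-324) - 230/(-60) = -99/(-324) - 230/(-60) = -99*(-1/324) - 230*(-1/60) = 11/36 + 23/6 = 149/36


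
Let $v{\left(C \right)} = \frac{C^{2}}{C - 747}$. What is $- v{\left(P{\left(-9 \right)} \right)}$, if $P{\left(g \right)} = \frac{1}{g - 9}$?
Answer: $\frac{1}{242046} \approx 4.1314 \cdot 10^{-6}$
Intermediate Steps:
$P{\left(g \right)} = \frac{1}{-9 + g}$
$v{\left(C \right)} = \frac{C^{2}}{-747 + C}$
$- v{\left(P{\left(-9 \right)} \right)} = - \frac{\left(\frac{1}{-9 - 9}\right)^{2}}{-747 + \frac{1}{-9 - 9}} = - \frac{\left(\frac{1}{-18}\right)^{2}}{-747 + \frac{1}{-18}} = - \frac{\left(- \frac{1}{18}\right)^{2}}{-747 - \frac{1}{18}} = - \frac{1}{324 \left(- \frac{13447}{18}\right)} = - \frac{-18}{324 \cdot 13447} = \left(-1\right) \left(- \frac{1}{242046}\right) = \frac{1}{242046}$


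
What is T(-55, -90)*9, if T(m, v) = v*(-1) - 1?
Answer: 801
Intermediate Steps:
T(m, v) = -1 - v (T(m, v) = -v - 1 = -1 - v)
T(-55, -90)*9 = (-1 - 1*(-90))*9 = (-1 + 90)*9 = 89*9 = 801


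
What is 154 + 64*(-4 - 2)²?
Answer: 2458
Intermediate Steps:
154 + 64*(-4 - 2)² = 154 + 64*(-6)² = 154 + 64*36 = 154 + 2304 = 2458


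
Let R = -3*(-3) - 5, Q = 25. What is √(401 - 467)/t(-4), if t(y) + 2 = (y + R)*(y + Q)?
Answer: -I*√66/2 ≈ -4.062*I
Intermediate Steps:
R = 4 (R = 9 - 5 = 4)
t(y) = -2 + (4 + y)*(25 + y) (t(y) = -2 + (y + 4)*(y + 25) = -2 + (4 + y)*(25 + y))
√(401 - 467)/t(-4) = √(401 - 467)/(98 + (-4)² + 29*(-4)) = √(-66)/(98 + 16 - 116) = (I*√66)/(-2) = (I*√66)*(-½) = -I*√66/2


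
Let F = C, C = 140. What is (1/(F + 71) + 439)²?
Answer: 8580316900/44521 ≈ 1.9273e+5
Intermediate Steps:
F = 140
(1/(F + 71) + 439)² = (1/(140 + 71) + 439)² = (1/211 + 439)² = (92630/211)² = 8580316900/44521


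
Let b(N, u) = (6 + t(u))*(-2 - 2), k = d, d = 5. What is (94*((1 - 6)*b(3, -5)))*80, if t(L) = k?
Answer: 1654400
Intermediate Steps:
k = 5
t(L) = 5
b(N, u) = -44 (b(N, u) = (6 + 5)*(-2 - 2) = 11*(-4) = -44)
(94*((1 - 6)*b(3, -5)))*80 = (94*((1 - 6)*(-44)))*80 = (94*(-5*(-44)))*80 = (94*220)*80 = 20680*80 = 1654400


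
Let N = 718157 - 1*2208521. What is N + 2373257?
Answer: 882893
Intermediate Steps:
N = -1490364 (N = 718157 - 2208521 = -1490364)
N + 2373257 = -1490364 + 2373257 = 882893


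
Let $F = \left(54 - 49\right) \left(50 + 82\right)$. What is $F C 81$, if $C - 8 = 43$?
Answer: $2726460$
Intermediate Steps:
$C = 51$ ($C = 8 + 43 = 51$)
$F = 660$ ($F = 5 \cdot 132 = 660$)
$F C 81 = 660 \cdot 51 \cdot 81 = 33660 \cdot 81 = 2726460$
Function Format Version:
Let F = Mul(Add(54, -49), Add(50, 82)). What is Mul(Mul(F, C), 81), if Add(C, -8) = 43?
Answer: 2726460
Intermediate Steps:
C = 51 (C = Add(8, 43) = 51)
F = 660 (F = Mul(5, 132) = 660)
Mul(Mul(F, C), 81) = Mul(Mul(660, 51), 81) = Mul(33660, 81) = 2726460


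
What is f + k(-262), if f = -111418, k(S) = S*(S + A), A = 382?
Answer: -142858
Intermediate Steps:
k(S) = S*(382 + S) (k(S) = S*(S + 382) = S*(382 + S))
f + k(-262) = -111418 - 262*(382 - 262) = -111418 - 262*120 = -111418 - 31440 = -142858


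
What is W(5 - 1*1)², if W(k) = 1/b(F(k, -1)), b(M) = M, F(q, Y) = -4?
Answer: 1/16 ≈ 0.062500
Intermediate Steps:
W(k) = -¼ (W(k) = 1/(-4) = -¼)
W(5 - 1*1)² = (-¼)² = 1/16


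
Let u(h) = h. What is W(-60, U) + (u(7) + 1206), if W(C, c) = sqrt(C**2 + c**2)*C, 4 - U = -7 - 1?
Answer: 1213 - 720*sqrt(26) ≈ -2458.3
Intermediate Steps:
U = 12 (U = 4 - (-7 - 1) = 4 - 1*(-8) = 4 + 8 = 12)
W(C, c) = C*sqrt(C**2 + c**2)
W(-60, U) + (u(7) + 1206) = -60*sqrt((-60)**2 + 12**2) + (7 + 1206) = -60*sqrt(3600 + 144) + 1213 = -720*sqrt(26) + 1213 = 1213 - 720*sqrt(26)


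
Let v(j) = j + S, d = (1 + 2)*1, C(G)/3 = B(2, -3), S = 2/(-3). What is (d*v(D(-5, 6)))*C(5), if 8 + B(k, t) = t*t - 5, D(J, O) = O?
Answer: -192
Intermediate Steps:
S = -2/3 (S = 2*(-1/3) = -2/3 ≈ -0.66667)
B(k, t) = -13 + t**2 (B(k, t) = -8 + (t*t - 5) = -8 + (t**2 - 5) = -8 + (-5 + t**2) = -13 + t**2)
C(G) = -12 (C(G) = 3*(-13 + (-3)**2) = 3*(-13 + 9) = 3*(-4) = -12)
d = 3 (d = 3*1 = 3)
v(j) = -2/3 + j (v(j) = j - 2/3 = -2/3 + j)
(d*v(D(-5, 6)))*C(5) = (3*(-2/3 + 6))*(-12) = (3*(16/3))*(-12) = 16*(-12) = -192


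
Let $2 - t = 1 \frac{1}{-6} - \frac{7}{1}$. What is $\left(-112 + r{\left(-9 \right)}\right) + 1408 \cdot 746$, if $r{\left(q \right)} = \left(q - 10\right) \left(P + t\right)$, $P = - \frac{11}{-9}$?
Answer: $\frac{18901055}{18} \approx 1.0501 \cdot 10^{6}$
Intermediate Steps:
$t = \frac{55}{6}$ ($t = 2 - \left(1 \frac{1}{-6} - \frac{7}{1}\right) = 2 - \left(1 \left(- \frac{1}{6}\right) - 7\right) = 2 - \left(- \frac{1}{6} - 7\right) = 2 - - \frac{43}{6} = 2 + \frac{43}{6} = \frac{55}{6} \approx 9.1667$)
$P = \frac{11}{9}$ ($P = \left(-11\right) \left(- \frac{1}{9}\right) = \frac{11}{9} \approx 1.2222$)
$r{\left(q \right)} = - \frac{935}{9} + \frac{187 q}{18}$ ($r{\left(q \right)} = \left(q - 10\right) \left(\frac{11}{9} + \frac{55}{6}\right) = \left(-10 + q\right) \frac{187}{18} = - \frac{935}{9} + \frac{187 q}{18}$)
$\left(-112 + r{\left(-9 \right)}\right) + 1408 \cdot 746 = \left(-112 + \left(- \frac{935}{9} + \frac{187}{18} \left(-9\right)\right)\right) + 1408 \cdot 746 = \left(-112 - \frac{3553}{18}\right) + 1050368 = - \frac{5569}{18} + 1050368 = \frac{18901055}{18}$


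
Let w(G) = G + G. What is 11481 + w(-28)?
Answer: 11425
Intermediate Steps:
w(G) = 2*G
11481 + w(-28) = 11481 + 2*(-28) = 11481 - 56 = 11425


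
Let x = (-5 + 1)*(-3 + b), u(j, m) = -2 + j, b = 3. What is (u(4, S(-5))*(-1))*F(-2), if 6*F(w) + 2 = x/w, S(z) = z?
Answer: ⅔ ≈ 0.66667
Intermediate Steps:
x = 0 (x = (-5 + 1)*(-3 + 3) = -4*0 = 0)
F(w) = -⅓ (F(w) = -⅓ + (0/w)/6 = -⅓ + (⅙)*0 = -⅓ + 0 = -⅓)
(u(4, S(-5))*(-1))*F(-2) = ((-2 + 4)*(-1))*(-⅓) = (2*(-1))*(-⅓) = -2*(-⅓) = ⅔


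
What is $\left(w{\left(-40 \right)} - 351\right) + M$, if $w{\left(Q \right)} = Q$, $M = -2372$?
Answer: $-2763$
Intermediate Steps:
$\left(w{\left(-40 \right)} - 351\right) + M = \left(-40 - 351\right) - 2372 = -391 - 2372 = -2763$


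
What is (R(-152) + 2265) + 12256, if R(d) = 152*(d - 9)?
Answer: -9951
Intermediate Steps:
R(d) = -1368 + 152*d (R(d) = 152*(-9 + d) = -1368 + 152*d)
(R(-152) + 2265) + 12256 = ((-1368 + 152*(-152)) + 2265) + 12256 = ((-1368 - 23104) + 2265) + 12256 = (-24472 + 2265) + 12256 = -22207 + 12256 = -9951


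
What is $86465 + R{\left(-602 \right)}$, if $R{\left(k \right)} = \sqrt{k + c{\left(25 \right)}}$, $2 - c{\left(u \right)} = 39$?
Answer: $86465 + 3 i \sqrt{71} \approx 86465.0 + 25.278 i$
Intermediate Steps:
$c{\left(u \right)} = -37$ ($c{\left(u \right)} = 2 - 39 = -37$)
$R{\left(k \right)} = \sqrt{-37 + k}$ ($R{\left(k \right)} = \sqrt{k - 37} = \sqrt{-37 + k}$)
$86465 + R{\left(-602 \right)} = 86465 + \sqrt{-37 - 602} = 86465 + \sqrt{-639} = 86465 + 3 i \sqrt{71}$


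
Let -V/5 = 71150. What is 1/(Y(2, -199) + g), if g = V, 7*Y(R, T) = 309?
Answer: -7/2489941 ≈ -2.8113e-6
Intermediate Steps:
V = -355750 (V = -5*71150 = -355750)
Y(R, T) = 309/7 (Y(R, T) = (1/7)*309 = 309/7)
g = -355750
1/(Y(2, -199) + g) = 1/(309/7 - 355750) = 1/(-2489941/7) = -7/2489941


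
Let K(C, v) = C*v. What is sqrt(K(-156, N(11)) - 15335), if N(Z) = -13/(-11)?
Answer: I*sqrt(1877843)/11 ≈ 124.58*I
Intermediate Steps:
N(Z) = 13/11 (N(Z) = -13*(-1/11) = 13/11)
sqrt(K(-156, N(11)) - 15335) = sqrt(-156*13/11 - 15335) = sqrt(-2028/11 - 15335) = sqrt(-170713/11) = I*sqrt(1877843)/11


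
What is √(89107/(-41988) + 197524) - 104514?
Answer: -104514 + √87057379706685/20994 ≈ -1.0407e+5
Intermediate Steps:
√(89107/(-41988) + 197524) - 104514 = √(89107*(-1/41988) + 197524) - 104514 = √(-89107/41988 + 197524) - 104514 = √(8293548605/41988) - 104514 = √87057379706685/20994 - 104514 = -104514 + √87057379706685/20994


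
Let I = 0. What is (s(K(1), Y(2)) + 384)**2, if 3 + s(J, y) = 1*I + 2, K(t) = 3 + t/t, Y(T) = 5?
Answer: 146689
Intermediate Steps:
K(t) = 4 (K(t) = 3 + 1 = 4)
s(J, y) = -1 (s(J, y) = -3 + (1*0 + 2) = -3 + (0 + 2) = -3 + 2 = -1)
(s(K(1), Y(2)) + 384)**2 = (-1 + 384)**2 = 383**2 = 146689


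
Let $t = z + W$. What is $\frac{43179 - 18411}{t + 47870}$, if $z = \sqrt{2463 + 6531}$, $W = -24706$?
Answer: $\frac{286862976}{268280951} - \frac{12384 \sqrt{8994}}{268280951} \approx 1.0649$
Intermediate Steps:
$z = \sqrt{8994} \approx 94.837$
$t = -24706 + \sqrt{8994}$ ($t = \sqrt{8994} - 24706 = -24706 + \sqrt{8994} \approx -24611.0$)
$\frac{43179 - 18411}{t + 47870} = \frac{43179 - 18411}{\left(-24706 + \sqrt{8994}\right) + 47870} = \frac{24768}{23164 + \sqrt{8994}}$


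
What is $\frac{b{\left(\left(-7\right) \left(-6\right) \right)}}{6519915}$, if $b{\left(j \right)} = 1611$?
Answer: $\frac{179}{724435} \approx 0.00024709$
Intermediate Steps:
$\frac{b{\left(\left(-7\right) \left(-6\right) \right)}}{6519915} = \frac{1611}{6519915} = 1611 \cdot \frac{1}{6519915} = \frac{179}{724435}$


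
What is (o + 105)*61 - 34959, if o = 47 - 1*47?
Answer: -28554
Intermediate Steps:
o = 0 (o = 47 - 47 = 0)
(o + 105)*61 - 34959 = (0 + 105)*61 - 34959 = 105*61 - 34959 = 6405 - 34959 = -28554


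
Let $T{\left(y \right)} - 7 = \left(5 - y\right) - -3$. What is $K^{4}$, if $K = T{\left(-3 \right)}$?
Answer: $104976$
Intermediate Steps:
$T{\left(y \right)} = 15 - y$ ($T{\left(y \right)} = 7 - \left(-8 + y\right) = 15 - y$)
$K = 18$ ($K = 15 - -3 = 15 + 3 = 18$)
$K^{4} = 18^{4} = 104976$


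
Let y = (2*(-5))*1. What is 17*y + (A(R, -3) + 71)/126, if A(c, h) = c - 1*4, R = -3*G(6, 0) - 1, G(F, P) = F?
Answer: -3562/21 ≈ -169.62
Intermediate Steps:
y = -10 (y = -10*1 = -10)
R = -19 (R = -3*6 - 1 = -18 - 1 = -19)
A(c, h) = -4 + c (A(c, h) = c - 4 = -4 + c)
17*y + (A(R, -3) + 71)/126 = 17*(-10) + ((-4 - 19) + 71)/126 = -170 + (-23 + 71)*(1/126) = -170 + 48*(1/126) = -170 + 8/21 = -3562/21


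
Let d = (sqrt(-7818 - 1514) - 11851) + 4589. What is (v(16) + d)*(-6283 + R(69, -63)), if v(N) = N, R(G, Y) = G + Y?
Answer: 45483142 - 12554*I*sqrt(2333) ≈ 4.5483e+7 - 6.0637e+5*I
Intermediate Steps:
d = -7262 + 2*I*sqrt(2333) (d = (sqrt(-9332) - 11851) + 4589 = (2*I*sqrt(2333) - 11851) + 4589 = (-11851 + 2*I*sqrt(2333)) + 4589 = -7262 + 2*I*sqrt(2333) ≈ -7262.0 + 96.602*I)
(v(16) + d)*(-6283 + R(69, -63)) = (16 + (-7262 + 2*I*sqrt(2333)))*(-6283 + (69 - 63)) = (-7246 + 2*I*sqrt(2333))*(-6283 + 6) = (-7246 + 2*I*sqrt(2333))*(-6277) = 45483142 - 12554*I*sqrt(2333)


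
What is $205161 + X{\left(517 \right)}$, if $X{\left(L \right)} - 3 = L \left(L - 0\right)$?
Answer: $472453$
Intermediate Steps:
$X{\left(L \right)} = 3 + L^{2}$ ($X{\left(L \right)} = 3 + L \left(L - 0\right) = 3 + L \left(L + 0\right) = 3 + L L = 3 + L^{2}$)
$205161 + X{\left(517 \right)} = 205161 + \left(3 + 517^{2}\right) = 205161 + \left(3 + 267289\right) = 205161 + 267292 = 472453$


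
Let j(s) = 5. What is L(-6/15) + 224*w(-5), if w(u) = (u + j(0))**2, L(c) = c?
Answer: -2/5 ≈ -0.40000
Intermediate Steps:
w(u) = (5 + u)**2 (w(u) = (u + 5)**2 = (5 + u)**2)
L(-6/15) + 224*w(-5) = -6/15 + 224*(5 - 5)**2 = -6*1/15 + 224*0**2 = -2/5 + 224*0 = -2/5 + 0 = -2/5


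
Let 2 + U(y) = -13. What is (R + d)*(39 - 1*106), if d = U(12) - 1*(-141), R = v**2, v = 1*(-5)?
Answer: -10117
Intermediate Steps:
U(y) = -15 (U(y) = -2 - 13 = -15)
v = -5
R = 25 (R = (-5)**2 = 25)
d = 126 (d = -15 - 1*(-141) = -15 + 141 = 126)
(R + d)*(39 - 1*106) = (25 + 126)*(39 - 1*106) = 151*(39 - 106) = 151*(-67) = -10117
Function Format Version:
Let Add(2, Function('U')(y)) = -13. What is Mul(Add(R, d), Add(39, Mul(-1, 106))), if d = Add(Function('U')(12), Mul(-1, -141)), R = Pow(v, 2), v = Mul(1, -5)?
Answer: -10117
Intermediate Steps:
Function('U')(y) = -15 (Function('U')(y) = Add(-2, -13) = -15)
v = -5
R = 25 (R = Pow(-5, 2) = 25)
d = 126 (d = Add(-15, Mul(-1, -141)) = Add(-15, 141) = 126)
Mul(Add(R, d), Add(39, Mul(-1, 106))) = Mul(Add(25, 126), Add(39, Mul(-1, 106))) = Mul(151, Add(39, -106)) = Mul(151, -67) = -10117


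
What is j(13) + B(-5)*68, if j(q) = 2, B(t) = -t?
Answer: 342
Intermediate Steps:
j(13) + B(-5)*68 = 2 - 1*(-5)*68 = 2 + 5*68 = 2 + 340 = 342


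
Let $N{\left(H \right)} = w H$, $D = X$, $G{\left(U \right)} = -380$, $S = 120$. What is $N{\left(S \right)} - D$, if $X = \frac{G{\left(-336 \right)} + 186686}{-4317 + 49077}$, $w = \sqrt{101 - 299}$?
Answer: $- \frac{31051}{7460} + 360 i \sqrt{22} \approx -4.1623 + 1688.5 i$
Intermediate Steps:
$w = 3 i \sqrt{22}$ ($w = \sqrt{-198} = 3 i \sqrt{22} \approx 14.071 i$)
$X = \frac{31051}{7460}$ ($X = \frac{-380 + 186686}{-4317 + 49077} = \frac{186306}{44760} = 186306 \cdot \frac{1}{44760} = \frac{31051}{7460} \approx 4.1623$)
$D = \frac{31051}{7460} \approx 4.1623$
$N{\left(H \right)} = 3 i H \sqrt{22}$ ($N{\left(H \right)} = 3 i \sqrt{22} H = 3 i H \sqrt{22}$)
$N{\left(S \right)} - D = 3 i 120 \sqrt{22} - \frac{31051}{7460} = 360 i \sqrt{22} - \frac{31051}{7460} = - \frac{31051}{7460} + 360 i \sqrt{22}$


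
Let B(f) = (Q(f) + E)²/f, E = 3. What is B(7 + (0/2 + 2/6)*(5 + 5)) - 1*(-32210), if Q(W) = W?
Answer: 2997130/93 ≈ 32227.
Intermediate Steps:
B(f) = (3 + f)²/f (B(f) = (f + 3)²/f = (3 + f)²/f)
B(7 + (0/2 + 2/6)*(5 + 5)) - 1*(-32210) = (3 + (7 + (0/2 + 2/6)*(5 + 5)))²/(7 + (0/2 + 2/6)*(5 + 5)) - 1*(-32210) = (3 + (7 + (0*(½) + 2*(⅙))*10))²/(7 + (0*(½) + 2*(⅙))*10) + 32210 = (3 + (7 + (0 + ⅓)*10))²/(7 + (0 + ⅓)*10) + 32210 = (3 + (7 + (⅓)*10))²/(7 + (⅓)*10) + 32210 = (3 + (7 + 10/3))²/(7 + 10/3) + 32210 = (3 + 31/3)²/(31/3) + 32210 = 3*(40/3)²/31 + 32210 = (3/31)*(1600/9) + 32210 = 1600/93 + 32210 = 2997130/93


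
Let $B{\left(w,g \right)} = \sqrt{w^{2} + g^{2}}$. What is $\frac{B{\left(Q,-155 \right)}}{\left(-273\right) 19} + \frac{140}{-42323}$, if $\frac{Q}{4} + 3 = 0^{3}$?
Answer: $- \frac{140}{42323} - \frac{\sqrt{24169}}{5187} \approx -0.03328$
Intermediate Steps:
$Q = -12$ ($Q = -12 + 4 \cdot 0^{3} = -12 + 4 \cdot 0 = -12 + 0 = -12$)
$B{\left(w,g \right)} = \sqrt{g^{2} + w^{2}}$
$\frac{B{\left(Q,-155 \right)}}{\left(-273\right) 19} + \frac{140}{-42323} = \frac{\sqrt{\left(-155\right)^{2} + \left(-12\right)^{2}}}{\left(-273\right) 19} + \frac{140}{-42323} = \frac{\sqrt{24025 + 144}}{-5187} + 140 \left(- \frac{1}{42323}\right) = \sqrt{24169} \left(- \frac{1}{5187}\right) - \frac{140}{42323} = - \frac{\sqrt{24169}}{5187} - \frac{140}{42323} = - \frac{140}{42323} - \frac{\sqrt{24169}}{5187}$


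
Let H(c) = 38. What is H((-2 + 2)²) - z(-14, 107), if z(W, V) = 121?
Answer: -83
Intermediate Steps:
H((-2 + 2)²) - z(-14, 107) = 38 - 1*121 = 38 - 121 = -83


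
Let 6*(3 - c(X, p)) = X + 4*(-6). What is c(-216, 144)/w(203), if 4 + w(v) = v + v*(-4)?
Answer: -43/613 ≈ -0.070147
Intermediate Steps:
c(X, p) = 7 - X/6 (c(X, p) = 3 - (X + 4*(-6))/6 = 3 - (X - 24)/6 = 3 - (-24 + X)/6 = 3 + (4 - X/6) = 7 - X/6)
w(v) = -4 - 3*v (w(v) = -4 + (v + v*(-4)) = -4 + (v - 4*v) = -4 - 3*v)
c(-216, 144)/w(203) = (7 - ⅙*(-216))/(-4 - 3*203) = (7 + 36)/(-4 - 609) = 43/(-613) = 43*(-1/613) = -43/613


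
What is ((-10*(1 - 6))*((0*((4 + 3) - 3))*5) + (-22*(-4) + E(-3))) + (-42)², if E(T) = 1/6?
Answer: 11113/6 ≈ 1852.2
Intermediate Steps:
E(T) = ⅙
((-10*(1 - 6))*((0*((4 + 3) - 3))*5) + (-22*(-4) + E(-3))) + (-42)² = ((-10*(1 - 6))*((0*((4 + 3) - 3))*5) + (-22*(-4) + ⅙)) + (-42)² = ((-10*(-5))*((0*(7 - 3))*5) + (88 + ⅙)) + 1764 = (50*((0*4)*5) + 529/6) + 1764 = (50*(0*5) + 529/6) + 1764 = (50*0 + 529/6) + 1764 = (0 + 529/6) + 1764 = 529/6 + 1764 = 11113/6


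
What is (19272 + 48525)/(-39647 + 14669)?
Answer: -22599/8326 ≈ -2.7143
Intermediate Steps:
(19272 + 48525)/(-39647 + 14669) = 67797/(-24978) = 67797*(-1/24978) = -22599/8326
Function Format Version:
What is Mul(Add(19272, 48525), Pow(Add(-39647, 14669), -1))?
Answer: Rational(-22599, 8326) ≈ -2.7143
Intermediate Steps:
Mul(Add(19272, 48525), Pow(Add(-39647, 14669), -1)) = Mul(67797, Pow(-24978, -1)) = Mul(67797, Rational(-1, 24978)) = Rational(-22599, 8326)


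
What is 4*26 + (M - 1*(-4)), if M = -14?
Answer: 94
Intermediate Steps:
4*26 + (M - 1*(-4)) = 4*26 + (-14 - 1*(-4)) = 104 + (-14 + 4) = 104 - 10 = 94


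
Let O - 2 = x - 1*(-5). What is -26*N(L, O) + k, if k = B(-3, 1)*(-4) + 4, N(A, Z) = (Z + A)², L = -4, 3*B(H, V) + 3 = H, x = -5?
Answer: -92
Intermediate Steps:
B(H, V) = -1 + H/3
O = 2 (O = 2 + (-5 - 1*(-5)) = 2 + (-5 + 5) = 2 + 0 = 2)
N(A, Z) = (A + Z)²
k = 12 (k = (-1 + (⅓)*(-3))*(-4) + 4 = (-1 - 1)*(-4) + 4 = -2*(-4) + 4 = 8 + 4 = 12)
-26*N(L, O) + k = -26*(-4 + 2)² + 12 = -26*(-2)² + 12 = -26*4 + 12 = -104 + 12 = -92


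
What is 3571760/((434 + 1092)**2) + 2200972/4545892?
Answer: 1335136617687/661619349937 ≈ 2.0180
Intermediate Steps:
3571760/((434 + 1092)**2) + 2200972/4545892 = 3571760/(1526**2) + 2200972*(1/4545892) = 3571760/2328676 + 550243/1136473 = 3571760*(1/2328676) + 550243/1136473 = 892940/582169 + 550243/1136473 = 1335136617687/661619349937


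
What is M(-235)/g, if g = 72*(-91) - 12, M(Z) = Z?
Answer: 235/6564 ≈ 0.035801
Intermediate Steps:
g = -6564 (g = -6552 - 12 = -6564)
M(-235)/g = -235/(-6564) = -235*(-1/6564) = 235/6564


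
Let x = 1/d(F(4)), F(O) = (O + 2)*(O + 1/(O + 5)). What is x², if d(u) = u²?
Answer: 81/29986576 ≈ 2.7012e-6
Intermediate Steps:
F(O) = (2 + O)*(O + 1/(5 + O))
x = 9/5476 (x = 1/(((2 + 4³ + 7*4² + 11*4)/(5 + 4))²) = 1/(((2 + 64 + 7*16 + 44)/9)²) = 1/(((2 + 64 + 112 + 44)/9)²) = 1/(((⅑)*222)²) = 1/((74/3)²) = 1/(5476/9) = 9/5476 ≈ 0.0016435)
x² = (9/5476)² = 81/29986576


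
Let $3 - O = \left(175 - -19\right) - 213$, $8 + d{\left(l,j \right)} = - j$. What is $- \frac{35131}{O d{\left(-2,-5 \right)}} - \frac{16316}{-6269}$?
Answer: $\frac{221313095}{413754} \approx 534.89$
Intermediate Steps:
$d{\left(l,j \right)} = -8 - j$
$O = 22$ ($O = 3 - \left(\left(175 - -19\right) - 213\right) = 3 - \left(\left(175 + 19\right) - 213\right) = 3 - \left(194 - 213\right) = 3 - -19 = 3 + 19 = 22$)
$- \frac{35131}{O d{\left(-2,-5 \right)}} - \frac{16316}{-6269} = - \frac{35131}{22 \left(-8 - -5\right)} - \frac{16316}{-6269} = - \frac{35131}{22 \left(-8 + 5\right)} - - \frac{16316}{6269} = - \frac{35131}{22 \left(-3\right)} + \frac{16316}{6269} = - \frac{35131}{-66} + \frac{16316}{6269} = \left(-35131\right) \left(- \frac{1}{66}\right) + \frac{16316}{6269} = \frac{35131}{66} + \frac{16316}{6269} = \frac{221313095}{413754}$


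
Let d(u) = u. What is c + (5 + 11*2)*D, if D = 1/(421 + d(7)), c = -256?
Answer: -109541/428 ≈ -255.94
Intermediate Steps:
D = 1/428 (D = 1/(421 + 7) = 1/428 ≈ 0.0023364)
c + (5 + 11*2)*D = -256 + (5 + 11*2)*(1/428) = -256 + (5 + 22)*(1/428) = -256 + 27*(1/428) = -256 + 27/428 = -109541/428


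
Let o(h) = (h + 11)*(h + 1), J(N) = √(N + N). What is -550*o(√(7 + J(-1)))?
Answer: -9900 - 6600*√(7 + I*√2) - 550*I*√2 ≈ -27450.0 - 2532.9*I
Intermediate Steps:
J(N) = √2*√N (J(N) = √(2*N) = √2*√N)
o(h) = (1 + h)*(11 + h) (o(h) = (11 + h)*(1 + h) = (1 + h)*(11 + h))
-550*o(√(7 + J(-1))) = -550*(11 + (√(7 + √2*√(-1)))² + 12*√(7 + √2*√(-1))) = -550*(11 + (√(7 + √2*I))² + 12*√(7 + √2*I)) = -550*(11 + (√(7 + I*√2))² + 12*√(7 + I*√2)) = -550*(11 + (7 + I*√2) + 12*√(7 + I*√2)) = -550*(18 + 12*√(7 + I*√2) + I*√2) = -9900 - 6600*√(7 + I*√2) - 550*I*√2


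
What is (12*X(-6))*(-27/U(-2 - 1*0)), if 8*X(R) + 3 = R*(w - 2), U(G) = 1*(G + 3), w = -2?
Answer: -1701/2 ≈ -850.50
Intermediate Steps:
U(G) = 3 + G (U(G) = 1*(3 + G) = 3 + G)
X(R) = -3/8 - R/2 (X(R) = -3/8 + (R*(-2 - 2))/8 = -3/8 + (R*(-4))/8 = -3/8 + (-4*R)/8 = -3/8 - R/2)
(12*X(-6))*(-27/U(-2 - 1*0)) = (12*(-3/8 - ½*(-6)))*(-27/(3 + (-2 - 1*0))) = (12*(-3/8 + 3))*(-27/(3 + (-2 + 0))) = (12*(21/8))*(-27/(3 - 2)) = 63*(-27/1)/2 = 63*(-27*1)/2 = (63/2)*(-27) = -1701/2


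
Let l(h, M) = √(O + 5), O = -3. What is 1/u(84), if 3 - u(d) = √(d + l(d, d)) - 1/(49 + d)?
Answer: 133/(400 - 133*√(84 + √2)) ≈ -0.16040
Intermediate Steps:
l(h, M) = √2 (l(h, M) = √(-3 + 5) = √2)
u(d) = 3 + 1/(49 + d) - √(d + √2) (u(d) = 3 - (√(d + √2) - 1/(49 + d)) = 3 + (1/(49 + d) - √(d + √2)) = 3 + 1/(49 + d) - √(d + √2))
1/u(84) = 1/((148 - 49*√(84 + √2) + 3*84 - 1*84*√(84 + √2))/(49 + 84)) = 1/((148 - 49*√(84 + √2) + 252 - 84*√(84 + √2))/133) = 1/((400 - 133*√(84 + √2))/133) = 1/(400/133 - √(84 + √2))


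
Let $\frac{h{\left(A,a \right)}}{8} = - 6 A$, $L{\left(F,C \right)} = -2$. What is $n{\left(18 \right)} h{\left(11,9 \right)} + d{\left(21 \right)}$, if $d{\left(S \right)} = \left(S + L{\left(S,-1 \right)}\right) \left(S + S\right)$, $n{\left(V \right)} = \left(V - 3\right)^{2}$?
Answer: $-118002$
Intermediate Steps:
$n{\left(V \right)} = \left(-3 + V\right)^{2}$
$d{\left(S \right)} = 2 S \left(-2 + S\right)$ ($d{\left(S \right)} = \left(S - 2\right) \left(S + S\right) = \left(-2 + S\right) 2 S = 2 S \left(-2 + S\right)$)
$h{\left(A,a \right)} = - 48 A$ ($h{\left(A,a \right)} = 8 \left(- 6 A\right) = - 48 A$)
$n{\left(18 \right)} h{\left(11,9 \right)} + d{\left(21 \right)} = \left(-3 + 18\right)^{2} \left(\left(-48\right) 11\right) + 2 \cdot 21 \left(-2 + 21\right) = 15^{2} \left(-528\right) + 2 \cdot 21 \cdot 19 = 225 \left(-528\right) + 798 = -118800 + 798 = -118002$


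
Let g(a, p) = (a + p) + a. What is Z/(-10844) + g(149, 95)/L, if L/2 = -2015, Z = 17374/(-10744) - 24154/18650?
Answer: -1252334474619/12877467964400 ≈ -0.097250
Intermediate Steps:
Z = -8581407/2946700 (Z = 17374*(-1/10744) - 24154*1/18650 = -511/316 - 12077/9325 = -8581407/2946700 ≈ -2.9122)
g(a, p) = p + 2*a
L = -4030 (L = 2*(-2015) = -4030)
Z/(-10844) + g(149, 95)/L = -8581407/2946700/(-10844) + (95 + 2*149)/(-4030) = -8581407/2946700*(-1/10844) + (95 + 298)*(-1/4030) = 8581407/31954014800 + 393*(-1/4030) = 8581407/31954014800 - 393/4030 = -1252334474619/12877467964400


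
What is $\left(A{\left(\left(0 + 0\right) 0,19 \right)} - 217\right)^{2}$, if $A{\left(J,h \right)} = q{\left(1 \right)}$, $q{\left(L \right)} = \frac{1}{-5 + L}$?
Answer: $\frac{755161}{16} \approx 47198.0$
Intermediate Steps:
$A{\left(J,h \right)} = - \frac{1}{4}$ ($A{\left(J,h \right)} = \frac{1}{-5 + 1} = \frac{1}{-4} = - \frac{1}{4}$)
$\left(A{\left(\left(0 + 0\right) 0,19 \right)} - 217\right)^{2} = \left(- \frac{1}{4} - 217\right)^{2} = \left(- \frac{869}{4}\right)^{2} = \frac{755161}{16}$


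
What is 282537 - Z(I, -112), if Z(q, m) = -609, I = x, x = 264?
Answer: 283146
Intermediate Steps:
I = 264
282537 - Z(I, -112) = 282537 - 1*(-609) = 282537 + 609 = 283146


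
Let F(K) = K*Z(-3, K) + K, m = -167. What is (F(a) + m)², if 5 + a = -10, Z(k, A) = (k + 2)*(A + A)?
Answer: 399424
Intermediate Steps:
Z(k, A) = 2*A*(2 + k) (Z(k, A) = (2 + k)*(2*A) = 2*A*(2 + k))
a = -15 (a = -5 - 10 = -15)
F(K) = K - 2*K² (F(K) = K*(2*K*(2 - 3)) + K = K*(2*K*(-1)) + K = K*(-2*K) + K = -2*K² + K = K - 2*K²)
(F(a) + m)² = (-15*(1 - 2*(-15)) - 167)² = (-15*(1 + 30) - 167)² = (-15*31 - 167)² = (-465 - 167)² = (-632)² = 399424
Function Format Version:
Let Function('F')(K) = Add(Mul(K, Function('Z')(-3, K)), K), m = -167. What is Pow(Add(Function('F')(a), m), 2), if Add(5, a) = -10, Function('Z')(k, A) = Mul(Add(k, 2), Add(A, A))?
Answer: 399424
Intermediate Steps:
Function('Z')(k, A) = Mul(2, A, Add(2, k)) (Function('Z')(k, A) = Mul(Add(2, k), Mul(2, A)) = Mul(2, A, Add(2, k)))
a = -15 (a = Add(-5, -10) = -15)
Function('F')(K) = Add(K, Mul(-2, Pow(K, 2))) (Function('F')(K) = Add(Mul(K, Mul(2, K, Add(2, -3))), K) = Add(Mul(K, Mul(2, K, -1)), K) = Add(Mul(K, Mul(-2, K)), K) = Add(Mul(-2, Pow(K, 2)), K) = Add(K, Mul(-2, Pow(K, 2))))
Pow(Add(Function('F')(a), m), 2) = Pow(Add(Mul(-15, Add(1, Mul(-2, -15))), -167), 2) = Pow(Add(Mul(-15, Add(1, 30)), -167), 2) = Pow(Add(Mul(-15, 31), -167), 2) = Pow(Add(-465, -167), 2) = Pow(-632, 2) = 399424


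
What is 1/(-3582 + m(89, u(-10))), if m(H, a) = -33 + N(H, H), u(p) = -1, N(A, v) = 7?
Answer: -1/3608 ≈ -0.00027716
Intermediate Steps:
m(H, a) = -26 (m(H, a) = -33 + 7 = -26)
1/(-3582 + m(89, u(-10))) = 1/(-3582 - 26) = 1/(-3608) = -1/3608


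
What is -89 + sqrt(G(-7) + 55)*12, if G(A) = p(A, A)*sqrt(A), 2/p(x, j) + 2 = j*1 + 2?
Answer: -89 + 12*sqrt(2695 - 14*I*sqrt(7))/7 ≈ -0.0035169 - 0.61156*I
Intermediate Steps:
p(x, j) = 2/j (p(x, j) = 2/(-2 + (j*1 + 2)) = 2/(-2 + (j + 2)) = 2/(-2 + (2 + j)) = 2/j)
G(A) = 2/sqrt(A) (G(A) = (2/A)*sqrt(A) = 2/sqrt(A))
-89 + sqrt(G(-7) + 55)*12 = -89 + sqrt(2/sqrt(-7) + 55)*12 = -89 + sqrt(2*(-I*sqrt(7)/7) + 55)*12 = -89 + sqrt(-2*I*sqrt(7)/7 + 55)*12 = -89 + sqrt(55 - 2*I*sqrt(7)/7)*12 = -89 + 12*sqrt(55 - 2*I*sqrt(7)/7)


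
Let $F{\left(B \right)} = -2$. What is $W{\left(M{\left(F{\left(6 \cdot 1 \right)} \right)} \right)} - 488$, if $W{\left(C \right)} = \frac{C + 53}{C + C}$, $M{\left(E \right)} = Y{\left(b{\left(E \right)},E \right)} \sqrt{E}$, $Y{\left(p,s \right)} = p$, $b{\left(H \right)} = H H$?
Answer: $- \frac{975}{2} - \frac{53 i \sqrt{2}}{16} \approx -487.5 - 4.6846 i$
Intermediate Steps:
$b{\left(H \right)} = H^{2}$
$M{\left(E \right)} = E^{\frac{5}{2}}$ ($M{\left(E \right)} = E^{2} \sqrt{E} = E^{\frac{5}{2}}$)
$W{\left(C \right)} = \frac{53 + C}{2 C}$
$W{\left(M{\left(F{\left(6 \cdot 1 \right)} \right)} \right)} - 488 = \frac{53 + \left(-2\right)^{\frac{5}{2}}}{2 \left(-2\right)^{\frac{5}{2}}} - 488 = \frac{53 + 4 i \sqrt{2}}{2 \cdot 4 i \sqrt{2}} + \left(-1002 + 514\right) = \frac{- \frac{i \sqrt{2}}{8} \left(53 + 4 i \sqrt{2}\right)}{2} - 488 = - \frac{i \sqrt{2} \left(53 + 4 i \sqrt{2}\right)}{16} - 488 = -488 - \frac{i \sqrt{2} \left(53 + 4 i \sqrt{2}\right)}{16}$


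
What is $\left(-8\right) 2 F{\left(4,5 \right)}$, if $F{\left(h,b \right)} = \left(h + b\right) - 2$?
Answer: $-112$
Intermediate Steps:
$F{\left(h,b \right)} = -2 + b + h$ ($F{\left(h,b \right)} = \left(b + h\right) - 2 = -2 + b + h$)
$\left(-8\right) 2 F{\left(4,5 \right)} = \left(-8\right) 2 \left(-2 + 5 + 4\right) = \left(-16\right) 7 = -112$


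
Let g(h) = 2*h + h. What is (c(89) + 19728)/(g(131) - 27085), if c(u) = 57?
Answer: -19785/26692 ≈ -0.74123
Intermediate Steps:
g(h) = 3*h
(c(89) + 19728)/(g(131) - 27085) = (57 + 19728)/(3*131 - 27085) = 19785/(393 - 27085) = 19785/(-26692) = 19785*(-1/26692) = -19785/26692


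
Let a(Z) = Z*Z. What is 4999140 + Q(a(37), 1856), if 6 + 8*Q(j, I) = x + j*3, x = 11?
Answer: 4999654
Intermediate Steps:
a(Z) = Z**2
Q(j, I) = 5/8 + 3*j/8 (Q(j, I) = -3/4 + (11 + j*3)/8 = -3/4 + (11 + 3*j)/8 = -3/4 + (11/8 + 3*j/8) = 5/8 + 3*j/8)
4999140 + Q(a(37), 1856) = 4999140 + (5/8 + (3/8)*37**2) = 4999140 + (5/8 + (3/8)*1369) = 4999140 + (5/8 + 4107/8) = 4999140 + 514 = 4999654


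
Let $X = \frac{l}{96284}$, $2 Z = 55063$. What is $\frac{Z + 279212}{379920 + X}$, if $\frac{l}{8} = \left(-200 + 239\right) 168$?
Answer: $\frac{14767245577}{18290134848} \approx 0.80739$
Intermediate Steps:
$Z = \frac{55063}{2}$ ($Z = \frac{1}{2} \cdot 55063 = \frac{55063}{2} \approx 27532.0$)
$l = 52416$ ($l = 8 \left(-200 + 239\right) 168 = 8 \cdot 39 \cdot 168 = 8 \cdot 6552 = 52416$)
$X = \frac{13104}{24071}$ ($X = \frac{52416}{96284} = 52416 \cdot \frac{1}{96284} = \frac{13104}{24071} \approx 0.54439$)
$\frac{Z + 279212}{379920 + X} = \frac{\frac{55063}{2} + 279212}{379920 + \frac{13104}{24071}} = \frac{613487}{2 \cdot \frac{9145067424}{24071}} = \frac{613487}{2} \cdot \frac{24071}{9145067424} = \frac{14767245577}{18290134848}$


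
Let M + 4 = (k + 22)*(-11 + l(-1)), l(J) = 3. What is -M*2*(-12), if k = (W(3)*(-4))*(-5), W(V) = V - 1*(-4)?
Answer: -31200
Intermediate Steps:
W(V) = 4 + V (W(V) = V + 4 = 4 + V)
k = 140 (k = ((4 + 3)*(-4))*(-5) = (7*(-4))*(-5) = -28*(-5) = 140)
M = -1300 (M = -4 + (140 + 22)*(-11 + 3) = -4 + 162*(-8) = -4 - 1296 = -1300)
-M*2*(-12) = -(-1300)*2*(-12) = -(-1300)*(-24) = -1*31200 = -31200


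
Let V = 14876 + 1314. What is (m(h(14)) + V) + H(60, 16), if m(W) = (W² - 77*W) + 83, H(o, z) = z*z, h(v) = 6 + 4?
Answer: 15859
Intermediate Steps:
h(v) = 10
H(o, z) = z²
m(W) = 83 + W² - 77*W
V = 16190
(m(h(14)) + V) + H(60, 16) = ((83 + 10² - 77*10) + 16190) + 16² = ((83 + 100 - 770) + 16190) + 256 = (-587 + 16190) + 256 = 15603 + 256 = 15859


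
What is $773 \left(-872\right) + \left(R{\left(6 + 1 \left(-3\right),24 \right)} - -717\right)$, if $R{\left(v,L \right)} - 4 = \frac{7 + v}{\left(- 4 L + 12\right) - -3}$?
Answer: $- \frac{54540145}{81} \approx -6.7334 \cdot 10^{5}$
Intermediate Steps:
$R{\left(v,L \right)} = 4 + \frac{7 + v}{15 - 4 L}$ ($R{\left(v,L \right)} = 4 + \frac{7 + v}{\left(- 4 L + 12\right) - -3} = 4 + \frac{7 + v}{\left(12 - 4 L\right) + \left(-3 + 6\right)} = 4 + \frac{7 + v}{\left(12 - 4 L\right) + 3} = 4 + \frac{7 + v}{15 - 4 L}$)
$773 \left(-872\right) + \left(R{\left(6 + 1 \left(-3\right),24 \right)} - -717\right) = 773 \left(-872\right) + \left(\frac{-67 - \left(6 + 1 \left(-3\right)\right) + 16 \cdot 24}{-15 + 4 \cdot 24} - -717\right) = -674056 + \left(\frac{-67 - \left(6 - 3\right) + 384}{-15 + 96} + 717\right) = -674056 + \left(\frac{-67 - 3 + 384}{81} + 717\right) = -674056 + \left(\frac{1}{81} \cdot 314 + 717\right) = -674056 + \left(\frac{314}{81} + 717\right) = -674056 + \frac{58391}{81} = - \frac{54540145}{81}$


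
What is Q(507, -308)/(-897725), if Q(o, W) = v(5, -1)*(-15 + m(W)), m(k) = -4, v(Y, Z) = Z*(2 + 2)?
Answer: -76/897725 ≈ -8.4658e-5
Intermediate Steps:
v(Y, Z) = 4*Z (v(Y, Z) = Z*4 = 4*Z)
Q(o, W) = 76 (Q(o, W) = (4*(-1))*(-15 - 4) = -4*(-19) = 76)
Q(507, -308)/(-897725) = 76/(-897725) = 76*(-1/897725) = -76/897725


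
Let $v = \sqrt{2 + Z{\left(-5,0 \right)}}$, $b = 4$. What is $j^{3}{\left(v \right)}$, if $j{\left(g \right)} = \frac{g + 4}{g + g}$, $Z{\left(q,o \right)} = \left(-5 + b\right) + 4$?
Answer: $\frac{53}{40} + \frac{31 \sqrt{5}}{50} \approx 2.7114$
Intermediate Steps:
$Z{\left(q,o \right)} = 3$ ($Z{\left(q,o \right)} = \left(-5 + 4\right) + 4 = -1 + 4 = 3$)
$v = \sqrt{5}$ ($v = \sqrt{2 + 3} = \sqrt{5} \approx 2.2361$)
$j{\left(g \right)} = \frac{4 + g}{2 g}$
$j^{3}{\left(v \right)} = \left(\frac{4 + \sqrt{5}}{2 \sqrt{5}}\right)^{3} = \left(\frac{\frac{\sqrt{5}}{5} \left(4 + \sqrt{5}\right)}{2}\right)^{3} = \left(\frac{\sqrt{5} \left(4 + \sqrt{5}\right)}{10}\right)^{3} = \frac{\sqrt{5} \left(4 + \sqrt{5}\right)^{3}}{200}$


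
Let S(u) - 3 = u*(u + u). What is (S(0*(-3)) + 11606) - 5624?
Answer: 5985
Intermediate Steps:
S(u) = 3 + 2*u² (S(u) = 3 + u*(u + u) = 3 + u*(2*u) = 3 + 2*u²)
(S(0*(-3)) + 11606) - 5624 = ((3 + 2*(0*(-3))²) + 11606) - 5624 = ((3 + 2*0²) + 11606) - 5624 = ((3 + 2*0) + 11606) - 5624 = ((3 + 0) + 11606) - 5624 = (3 + 11606) - 5624 = 11609 - 5624 = 5985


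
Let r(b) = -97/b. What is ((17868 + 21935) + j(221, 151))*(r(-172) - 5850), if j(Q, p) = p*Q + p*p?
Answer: -96560735425/172 ≈ -5.6140e+8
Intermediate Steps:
j(Q, p) = p² + Q*p (j(Q, p) = Q*p + p² = p² + Q*p)
((17868 + 21935) + j(221, 151))*(r(-172) - 5850) = ((17868 + 21935) + 151*(221 + 151))*(-97/(-172) - 5850) = (39803 + 151*372)*(-97*(-1/172) - 5850) = (39803 + 56172)*(97/172 - 5850) = 95975*(-1006103/172) = -96560735425/172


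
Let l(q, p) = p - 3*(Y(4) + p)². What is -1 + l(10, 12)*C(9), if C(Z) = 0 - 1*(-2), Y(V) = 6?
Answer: -1921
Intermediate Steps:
l(q, p) = p - 3*(6 + p)²
C(Z) = 2 (C(Z) = 0 + 2 = 2)
-1 + l(10, 12)*C(9) = -1 + (12 - 3*(6 + 12)²)*2 = -1 + (12 - 3*18²)*2 = -1 + (12 - 3*324)*2 = -1 + (12 - 972)*2 = -1 - 960*2 = -1 - 1920 = -1921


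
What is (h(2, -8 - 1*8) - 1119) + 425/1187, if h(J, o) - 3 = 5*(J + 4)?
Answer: -1288657/1187 ≈ -1085.6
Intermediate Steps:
h(J, o) = 23 + 5*J (h(J, o) = 3 + 5*(J + 4) = 3 + 5*(4 + J) = 3 + (20 + 5*J) = 23 + 5*J)
(h(2, -8 - 1*8) - 1119) + 425/1187 = ((23 + 5*2) - 1119) + 425/1187 = ((23 + 10) - 1119) + 425*(1/1187) = (33 - 1119) + 425/1187 = -1086 + 425/1187 = -1288657/1187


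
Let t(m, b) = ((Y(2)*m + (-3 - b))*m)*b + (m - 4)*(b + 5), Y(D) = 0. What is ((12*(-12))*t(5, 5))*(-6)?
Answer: -164160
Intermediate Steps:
t(m, b) = (-4 + m)*(5 + b) + b*m*(-3 - b) (t(m, b) = ((0*m + (-3 - b))*m)*b + (m - 4)*(b + 5) = ((0 + (-3 - b))*m)*b + (-4 + m)*(5 + b) = ((-3 - b)*m)*b + (-4 + m)*(5 + b) = (m*(-3 - b))*b + (-4 + m)*(5 + b) = b*m*(-3 - b) + (-4 + m)*(5 + b) = (-4 + m)*(5 + b) + b*m*(-3 - b))
((12*(-12))*t(5, 5))*(-6) = ((12*(-12))*(-20 - 4*5 + 5*5 - 1*5*5² - 2*5*5))*(-6) = -144*(-20 - 20 + 25 - 1*5*25 - 50)*(-6) = -144*(-20 - 20 + 25 - 125 - 50)*(-6) = -144*(-190)*(-6) = 27360*(-6) = -164160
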